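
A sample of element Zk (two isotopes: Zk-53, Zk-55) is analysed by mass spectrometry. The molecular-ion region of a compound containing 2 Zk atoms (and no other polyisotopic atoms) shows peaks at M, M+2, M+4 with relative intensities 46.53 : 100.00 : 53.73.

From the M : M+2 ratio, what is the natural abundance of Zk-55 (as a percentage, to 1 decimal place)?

If p is the fraction of Zk that is Zk-53, then I(M+2)/I(M) = [C(2,1)·p^1·(1−p)] / p^2 = 2·(1−p)/p = 100.00/46.53 = 2.1492
(1−p)/p = 2.1492/2 = 1.0746  ⇒  p = 1/(1 + 1.0746) = 0.4820
Zk-53: 48.2%, Zk-55: 51.8%.

51.8%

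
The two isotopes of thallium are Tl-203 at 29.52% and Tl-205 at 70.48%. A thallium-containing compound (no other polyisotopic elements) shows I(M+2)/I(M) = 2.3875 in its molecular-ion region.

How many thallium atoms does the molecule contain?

1

With n Tl atoms, P(M+2)/P(M) = C(n,1)·p^(n−1)q / p^n = n·q/p = n · 0.7048/0.2952.
n = 2.3875 × 0.2952/0.7048 = 1.00 ≈ 1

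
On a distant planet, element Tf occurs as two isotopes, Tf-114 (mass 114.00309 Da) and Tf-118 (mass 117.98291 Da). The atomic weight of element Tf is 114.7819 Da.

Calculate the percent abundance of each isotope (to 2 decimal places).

With x = fraction of Tf-114 (so Tf-118 is 1 − x):
114.00309·x + 117.98291·(1 − x) = 114.7819
(114.00309 − 117.98291)·x = 114.7819 − 117.98291
x = -3.20101 / -3.97982 = 0.80431 → 80.43% Tf-114, 19.57% Tf-118.

Tf-114: 80.43%, Tf-118: 19.57%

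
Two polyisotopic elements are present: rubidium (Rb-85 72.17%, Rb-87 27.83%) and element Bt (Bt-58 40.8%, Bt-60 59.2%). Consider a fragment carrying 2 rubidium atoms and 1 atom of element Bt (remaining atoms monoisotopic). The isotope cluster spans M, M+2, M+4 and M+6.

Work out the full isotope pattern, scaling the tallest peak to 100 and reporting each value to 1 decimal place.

45.0 : 100.0 : 57.0 : 9.7

Rubidium pattern (n=2): 0.52085089 : 0.40169822 : 0.07745089
Element Bt pattern (n=1): 0.4080 : 0.5920
Convolve the two distributions (both contribute in 2-u steps):
  M: 0.52085089×0.4080 = 0.212507
  M+2: 0.52085089×0.5920 + 0.40169822×0.4080 = 0.472237
  M+4: 0.40169822×0.5920 + 0.07745089×0.4080 = 0.269405
  M+6: 0.07745089×0.5920 = 0.045851
Scale to base peak (0.472237) = 100: 45.0 : 100.0 : 57.0 : 9.7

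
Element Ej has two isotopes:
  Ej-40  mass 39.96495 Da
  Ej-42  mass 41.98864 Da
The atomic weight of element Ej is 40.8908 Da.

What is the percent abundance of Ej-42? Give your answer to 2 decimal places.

Writing the weighted mean with unknown fraction x of Ej-40:
39.96495·x + 41.98864·(1 − x) = 40.8908
(39.96495 − 41.98864)·x = 40.8908 − 41.98864
x = -1.09784 / -2.02369 = 0.54249 → 54.25% Ej-40, 45.75% Ej-42.

45.75%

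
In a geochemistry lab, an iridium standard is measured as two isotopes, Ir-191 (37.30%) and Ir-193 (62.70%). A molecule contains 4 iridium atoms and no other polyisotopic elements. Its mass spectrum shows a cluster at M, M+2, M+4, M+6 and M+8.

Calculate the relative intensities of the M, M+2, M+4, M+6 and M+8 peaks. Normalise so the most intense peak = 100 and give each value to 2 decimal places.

The 4 Ir atoms are independent, so intensities follow the terms of (0.3730 + 0.6270)^4.
P(M) = 0.3730^4 = 0.019357
P(M+2) = 4 × 0.3730^3 × 0.6270^1 = 0.130153
P(M+4) = 6 × 0.3730^2 × 0.6270^2 = 0.328174
P(M+6) = 4 × 0.3730^1 × 0.6270^3 = 0.367766
P(M+8) = 0.6270^4 = 0.154550
The M+6 peak is largest (0.367766); scaling to 100 gives 5.26 : 35.39 : 89.23 : 100.00 : 42.02.

5.26 : 35.39 : 89.23 : 100.00 : 42.02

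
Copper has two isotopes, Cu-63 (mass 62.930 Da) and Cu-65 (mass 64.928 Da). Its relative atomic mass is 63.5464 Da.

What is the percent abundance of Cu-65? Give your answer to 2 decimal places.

30.85%

With x = fraction of Cu-63 (so Cu-65 is 1 − x):
62.930·x + 64.928·(1 − x) = 63.5464
(62.930 − 64.928)·x = 63.5464 − 64.928
x = -1.3816 / -1.998 = 0.69149 → 69.15% Cu-63, 30.85% Cu-65.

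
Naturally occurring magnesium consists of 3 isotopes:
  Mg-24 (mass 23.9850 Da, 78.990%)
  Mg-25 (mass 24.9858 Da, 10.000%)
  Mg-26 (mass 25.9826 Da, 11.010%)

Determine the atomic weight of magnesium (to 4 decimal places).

24.3050 Da

Weight each isotope mass by its fractional abundance: 0.78990 × 23.9850 + 0.10000 × 24.9858 + 0.11010 × 25.9826
= 18.94575 + 2.49858 + 2.86068 = 24.30501 Da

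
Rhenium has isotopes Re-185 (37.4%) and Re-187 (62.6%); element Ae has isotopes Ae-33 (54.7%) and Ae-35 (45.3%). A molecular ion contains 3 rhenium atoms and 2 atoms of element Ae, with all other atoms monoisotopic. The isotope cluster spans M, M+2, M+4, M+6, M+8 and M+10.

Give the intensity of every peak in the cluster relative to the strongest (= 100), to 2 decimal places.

4.53 : 30.28 : 78.93 : 100.00 : 61.35 : 14.58

Rhenium pattern (n=3): 0.05231362 : 0.26268713 : 0.43968487 : 0.24531438
Element Ae pattern (n=2): 0.299209 : 0.495582 : 0.205209
Convolve the two distributions (both contribute in 2-u steps):
  M: 0.05231362×0.299209 = 0.015653
  M+2: 0.05231362×0.495582 + 0.26268713×0.299209 = 0.104524
  M+4: 0.05231362×0.205209 + 0.26268713×0.495582 + 0.43968487×0.299209 = 0.272476
  M+6: 0.26268713×0.205209 + 0.43968487×0.495582 + 0.24531438×0.299209 = 0.345206
  M+8: 0.43968487×0.205209 + 0.24531438×0.495582 = 0.211801
  M+10: 0.24531438×0.205209 = 0.050341
Scale to base peak (0.345206) = 100: 4.53 : 30.28 : 78.93 : 100.00 : 61.35 : 14.58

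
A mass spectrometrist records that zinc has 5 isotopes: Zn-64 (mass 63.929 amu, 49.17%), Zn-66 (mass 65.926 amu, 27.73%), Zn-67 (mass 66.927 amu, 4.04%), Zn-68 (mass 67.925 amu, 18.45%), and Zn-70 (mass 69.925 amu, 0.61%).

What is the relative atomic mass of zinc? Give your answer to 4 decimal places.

65.3777 amu

Average mass = Σ (abundance × isotope mass) = 0.4917 × 63.929 + 0.2773 × 65.926 + 0.0404 × 66.927 + 0.1845 × 67.925 + 0.0061 × 69.925
= 31.43389 + 18.28128 + 2.70385 + 12.53216 + 0.42654 = 65.37772 amu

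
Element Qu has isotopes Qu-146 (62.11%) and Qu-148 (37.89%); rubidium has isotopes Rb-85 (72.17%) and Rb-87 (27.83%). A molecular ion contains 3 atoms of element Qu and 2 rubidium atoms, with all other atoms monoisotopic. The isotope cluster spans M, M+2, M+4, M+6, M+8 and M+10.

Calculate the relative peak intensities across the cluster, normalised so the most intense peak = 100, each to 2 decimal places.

37.36 : 97.19 : 100.00 : 50.82 : 12.74 : 1.26

Element Qu pattern (n=3): 0.23959877 : 0.43849931 : 0.26750506 : 0.05439686
Rubidium pattern (n=2): 0.52085089 : 0.40169822 : 0.07745089
Convolve the two distributions (both contribute in 2-u steps):
  M: 0.23959877×0.52085089 = 0.124795
  M+2: 0.23959877×0.40169822 + 0.43849931×0.52085089 = 0.324639
  M+4: 0.23959877×0.07745089 + 0.43849931×0.40169822 + 0.26750506×0.52085089 = 0.334032
  M+6: 0.43849931×0.07745089 + 0.26750506×0.40169822 + 0.05439686×0.52085089 = 0.169751
  M+8: 0.26750506×0.07745089 + 0.05439686×0.40169822 = 0.042570
  M+10: 0.05439686×0.07745089 = 0.004213
Scale to base peak (0.334032) = 100: 37.36 : 97.19 : 100.00 : 50.82 : 12.74 : 1.26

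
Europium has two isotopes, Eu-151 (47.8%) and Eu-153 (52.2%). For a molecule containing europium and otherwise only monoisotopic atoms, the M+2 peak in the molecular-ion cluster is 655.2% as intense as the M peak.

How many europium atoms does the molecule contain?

6

With n Eu atoms, P(M+2)/P(M) = C(n,1)·p^(n−1)q / p^n = n·q/p = n · 0.522/0.478.
n = 6.552 × 0.478/0.522 = 6.00 ≈ 6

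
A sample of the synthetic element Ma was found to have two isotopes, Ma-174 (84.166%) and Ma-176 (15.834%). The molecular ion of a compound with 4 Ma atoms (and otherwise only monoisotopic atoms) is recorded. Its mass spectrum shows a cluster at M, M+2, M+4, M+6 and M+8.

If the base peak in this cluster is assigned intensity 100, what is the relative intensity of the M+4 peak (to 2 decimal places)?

(0.84166 + 0.15834)^4 gives M 0.5018, M+2 0.3776, M+4 0.1066, M+6 0.0134, M+8 0.0006; the largest is M.
P(M) = C(4,0) × 0.84166^4 × 0.15834^0 = 1 × 0.5018186 × 1.0000 = 0.501819 (base)
P(M+4) = C(4,2) × 0.84166^2 × 0.15834^2 = 6 × 0.70839156 × 0.02507156 = 0.106563
Relative intensity = 0.106563 / 0.501819 × 100 = 21.24

21.24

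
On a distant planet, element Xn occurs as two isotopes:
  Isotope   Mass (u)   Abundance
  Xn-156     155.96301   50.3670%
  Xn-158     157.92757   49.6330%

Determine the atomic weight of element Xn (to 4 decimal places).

156.9381 u

Weight each isotope mass by its fractional abundance: 0.503670 × 155.96301 + 0.496330 × 157.92757
= 78.553889 + 78.384191 = 156.938080 u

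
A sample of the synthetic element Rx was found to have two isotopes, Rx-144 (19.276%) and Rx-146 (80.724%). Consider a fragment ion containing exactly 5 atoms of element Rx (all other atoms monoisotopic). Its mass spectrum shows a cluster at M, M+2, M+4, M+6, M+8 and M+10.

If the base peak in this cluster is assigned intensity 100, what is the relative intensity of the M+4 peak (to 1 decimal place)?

11.4

Binomial terms of (0.19276 + 0.80724)^5: M 0.0003, M+2 0.0056, M+4 0.0467, M+6 0.1955, M+8 0.4093, M+10 0.3428 → M+8 is the base peak.
P(M+8) = C(5,4) × 0.19276^1 × 0.80724^4 = 5 × 0.19276 × 0.42463002 = 0.409258 (base)
P(M+4) = C(5,2) × 0.19276^3 × 0.80724^2 = 10 × 0.00716227 × 0.65163642 = 0.046672
Relative intensity = 0.046672 / 0.409258 × 100 = 11.4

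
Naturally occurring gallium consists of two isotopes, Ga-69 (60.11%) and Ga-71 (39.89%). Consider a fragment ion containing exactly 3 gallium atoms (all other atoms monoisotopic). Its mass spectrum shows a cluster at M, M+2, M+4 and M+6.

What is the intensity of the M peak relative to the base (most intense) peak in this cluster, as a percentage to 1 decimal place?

50.2%

Term probabilities: M 0.2172, M+2 0.4324, M+4 0.2869, M+6 0.0635. Base peak = M+2.
P(M+2) = C(3,1) × 0.6011^2 × 0.3989^1 = 3 × 0.36132121 × 0.3989 = 0.432393 (base)
P(M) = C(3,0) × 0.6011^3 × 0.3989^0 = 1 × 0.21719018 × 1.0000 = 0.217190
Relative intensity = 0.217190 / 0.432393 × 100 = 50.2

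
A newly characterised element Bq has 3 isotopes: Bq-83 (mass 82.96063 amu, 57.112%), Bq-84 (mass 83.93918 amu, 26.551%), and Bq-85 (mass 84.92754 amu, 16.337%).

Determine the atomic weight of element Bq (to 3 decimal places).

83.542 amu

Weight each isotope mass by its fractional abundance: 0.57112 × 82.96063 + 0.26551 × 83.93918 + 0.16337 × 84.92754
= 47.380475 + 22.286692 + 13.874612 = 83.541779 amu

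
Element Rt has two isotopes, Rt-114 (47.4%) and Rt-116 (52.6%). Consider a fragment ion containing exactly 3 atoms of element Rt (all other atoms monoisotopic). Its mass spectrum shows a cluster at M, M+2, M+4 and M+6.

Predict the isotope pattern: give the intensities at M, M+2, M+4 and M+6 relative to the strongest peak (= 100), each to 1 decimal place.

27.1 : 90.1 : 100.0 : 37.0

Expanding (0.474 + 0.526)^3:
P(M) = 0.474^3 = 0.106496
P(M+2) = 3 × 0.474^2 × 0.526^1 = 0.354539
P(M+4) = 3 × 0.474^1 × 0.526^2 = 0.393433
P(M+6) = 0.526^3 = 0.145532
The M+4 peak is largest (0.393433); scaling to 100 gives 27.1 : 90.1 : 100.0 : 37.0.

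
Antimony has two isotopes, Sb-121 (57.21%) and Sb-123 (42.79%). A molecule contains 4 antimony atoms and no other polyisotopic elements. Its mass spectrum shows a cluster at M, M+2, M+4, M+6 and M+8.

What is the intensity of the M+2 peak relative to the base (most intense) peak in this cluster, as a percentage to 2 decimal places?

89.13%

Binomial terms of (0.5721 + 0.4279)^4: M 0.1071, M+2 0.3205, M+4 0.3596, M+6 0.1793, M+8 0.0335 → M+4 is the base peak.
P(M+4) = C(4,2) × 0.5721^2 × 0.4279^2 = 6 × 0.32729841 × 0.18309841 = 0.359567 (base)
P(M+2) = C(4,1) × 0.5721^3 × 0.4279^1 = 4 × 0.18724742 × 0.4279 = 0.320493
Relative intensity = 0.320493 / 0.359567 × 100 = 89.13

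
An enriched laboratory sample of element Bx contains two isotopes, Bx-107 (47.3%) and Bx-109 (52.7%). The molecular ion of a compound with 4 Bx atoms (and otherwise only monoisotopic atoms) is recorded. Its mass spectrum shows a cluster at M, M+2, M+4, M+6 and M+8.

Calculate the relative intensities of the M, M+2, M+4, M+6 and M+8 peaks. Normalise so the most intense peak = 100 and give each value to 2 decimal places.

13.43 : 59.84 : 100.00 : 74.28 : 20.69

The 4 Bx atoms are independent, so intensities follow the terms of (0.473 + 0.527)^4.
P(M) = 0.473^4 = 0.050055
P(M+2) = 4 × 0.473^3 × 0.527^1 = 0.223077
P(M+4) = 6 × 0.473^2 × 0.527^2 = 0.372816
P(M+6) = 4 × 0.473^1 × 0.527^3 = 0.276919
P(M+8) = 0.527^4 = 0.077133
The M+4 peak is largest (0.372816); scaling to 100 gives 13.43 : 59.84 : 100.00 : 74.28 : 20.69.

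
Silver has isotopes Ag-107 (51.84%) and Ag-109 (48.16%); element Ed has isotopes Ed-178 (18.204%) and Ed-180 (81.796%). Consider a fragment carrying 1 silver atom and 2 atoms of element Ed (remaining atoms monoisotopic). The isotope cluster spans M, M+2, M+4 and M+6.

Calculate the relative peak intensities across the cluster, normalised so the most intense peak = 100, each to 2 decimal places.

Silver pattern (n=1): 0.5184 : 0.4816
Element Ed pattern (n=2): 0.03313856 : 0.29780288 : 0.66905856
Convolve the two distributions (both contribute in 2-u steps):
  M: 0.5184×0.03313856 = 0.017179
  M+2: 0.5184×0.29780288 + 0.4816×0.03313856 = 0.170341
  M+4: 0.5184×0.66905856 + 0.4816×0.29780288 = 0.490262
  M+6: 0.4816×0.66905856 = 0.322219
Scale to base peak (0.490262) = 100: 3.50 : 34.74 : 100.00 : 65.72

3.50 : 34.74 : 100.00 : 65.72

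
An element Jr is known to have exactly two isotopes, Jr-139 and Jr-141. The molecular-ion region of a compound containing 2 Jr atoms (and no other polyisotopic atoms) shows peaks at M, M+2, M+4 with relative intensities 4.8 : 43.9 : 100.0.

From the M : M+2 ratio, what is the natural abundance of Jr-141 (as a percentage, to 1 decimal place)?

Let p = fractional abundance of Jr-139. I(M+2)/I(M) = [C(2,1)·p^1·(1−p)] / p^2 = 2·(1−p)/p = 43.9/4.8 = 9.1458
(1−p)/p = 9.1458/2 = 4.5729  ⇒  p = 1/(1 + 4.5729) = 0.1794
Jr-139: 17.9%, Jr-141: 82.1%.

82.1%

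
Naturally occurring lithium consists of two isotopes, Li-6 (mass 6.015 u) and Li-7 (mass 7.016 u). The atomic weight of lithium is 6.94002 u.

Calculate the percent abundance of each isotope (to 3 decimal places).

Li-6: 7.590%, Li-7: 92.410%

Writing the weighted mean with unknown fraction x of Li-6:
6.015·x + 7.016·(1 − x) = 6.94002
(6.015 − 7.016)·x = 6.94002 − 7.016
x = -0.07598 / -1.001 = 0.07590 → 7.590% Li-6, 92.410% Li-7.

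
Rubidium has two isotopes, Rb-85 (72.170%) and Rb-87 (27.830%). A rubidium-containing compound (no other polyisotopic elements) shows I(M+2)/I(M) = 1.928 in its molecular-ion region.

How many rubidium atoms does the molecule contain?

5

For n independent Rb atoms, I(M+2)/I(M) = n · (abundance Rb-87) / (abundance Rb-85) = n · 0.27830/0.72170.
n = 1.928 × 0.72170/0.27830 = 5.00 ≈ 5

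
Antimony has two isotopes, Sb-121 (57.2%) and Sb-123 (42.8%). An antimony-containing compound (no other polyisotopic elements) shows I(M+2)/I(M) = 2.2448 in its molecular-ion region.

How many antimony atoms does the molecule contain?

3

With n Sb atoms, P(M+2)/P(M) = C(n,1)·p^(n−1)q / p^n = n·q/p = n · 0.428/0.572.
n = 2.2448 × 0.572/0.428 = 3.00 ≈ 3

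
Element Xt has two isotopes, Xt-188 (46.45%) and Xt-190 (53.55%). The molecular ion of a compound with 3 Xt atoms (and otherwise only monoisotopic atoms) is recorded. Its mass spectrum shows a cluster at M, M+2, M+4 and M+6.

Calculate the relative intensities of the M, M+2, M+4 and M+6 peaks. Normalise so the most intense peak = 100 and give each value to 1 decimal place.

Each Xt atom is independently Xt-188 (p = 0.4645) or Xt-190 (q = 0.5355); the cluster is the binomial expansion (p + q)^3.
P(M) = 0.4645^3 = 0.100221
P(M+2) = 3 × 0.4645^2 × 0.5355^1 = 0.346619
P(M+4) = 3 × 0.4645^1 × 0.5355^2 = 0.399600
P(M+6) = 0.5355^3 = 0.153560
The M+4 peak is largest (0.399600); scaling to 100 gives 25.1 : 86.7 : 100.0 : 38.4.

25.1 : 86.7 : 100.0 : 38.4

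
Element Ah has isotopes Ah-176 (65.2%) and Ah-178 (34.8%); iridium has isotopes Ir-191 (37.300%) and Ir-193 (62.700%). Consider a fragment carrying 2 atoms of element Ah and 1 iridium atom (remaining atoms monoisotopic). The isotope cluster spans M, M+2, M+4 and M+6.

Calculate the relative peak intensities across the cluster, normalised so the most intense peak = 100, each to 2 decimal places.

36.38 : 100.00 : 75.65 : 17.42

Element Ah pattern (n=2): 0.425104 : 0.453792 : 0.121104
Iridium pattern (n=1): 0.3730 : 0.6270
Convolve the two distributions (both contribute in 2-u steps):
  M: 0.425104×0.3730 = 0.158564
  M+2: 0.425104×0.6270 + 0.453792×0.3730 = 0.435805
  M+4: 0.453792×0.6270 + 0.121104×0.3730 = 0.329699
  M+6: 0.121104×0.6270 = 0.075932
Scale to base peak (0.435805) = 100: 36.38 : 100.00 : 75.65 : 17.42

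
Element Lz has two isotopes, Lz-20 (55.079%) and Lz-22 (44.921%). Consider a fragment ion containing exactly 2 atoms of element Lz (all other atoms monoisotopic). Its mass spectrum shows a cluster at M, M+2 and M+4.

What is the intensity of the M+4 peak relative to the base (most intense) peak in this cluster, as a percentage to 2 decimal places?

Binomial terms of (0.55079 + 0.44921)^2: M 0.3034, M+2 0.4948, M+4 0.2018 → M+2 is the base peak.
P(M+2) = C(2,1) × 0.55079^1 × 0.44921^1 = 2 × 0.55079 × 0.44921 = 0.494841 (base)
P(M+4) = C(2,2) × 0.55079^0 × 0.44921^2 = 1 × 1.0000 × 0.20178962 = 0.201790
Relative intensity = 0.201790 / 0.494841 × 100 = 40.78

40.78%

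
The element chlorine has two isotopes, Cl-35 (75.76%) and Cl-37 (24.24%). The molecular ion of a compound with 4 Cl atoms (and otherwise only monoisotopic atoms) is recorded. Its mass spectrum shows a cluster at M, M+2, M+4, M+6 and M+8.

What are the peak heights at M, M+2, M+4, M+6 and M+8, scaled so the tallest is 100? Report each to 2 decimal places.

78.14 : 100.00 : 47.99 : 10.24 : 0.82

Expanding (0.7576 + 0.2424)^4:
P(M) = 0.7576^4 = 0.329428
P(M+2) = 4 × 0.7576^3 × 0.2424^1 = 0.421612
P(M+4) = 6 × 0.7576^2 × 0.2424^2 = 0.202347
P(M+6) = 4 × 0.7576^1 × 0.2424^3 = 0.043162
P(M+8) = 0.2424^4 = 0.003452
The M+2 peak is largest (0.421612); scaling to 100 gives 78.14 : 100.00 : 47.99 : 10.24 : 0.82.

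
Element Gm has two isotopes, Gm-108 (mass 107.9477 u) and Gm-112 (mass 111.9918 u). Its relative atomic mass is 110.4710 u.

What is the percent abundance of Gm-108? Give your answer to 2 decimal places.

37.61%

Writing the weighted mean with unknown fraction x of Gm-108:
107.9477·x + 111.9918·(1 − x) = 110.4710
(107.9477 − 111.9918)·x = 110.4710 − 111.9918
x = -1.5208 / -4.0441 = 0.37605 → 37.61% Gm-108, 62.39% Gm-112.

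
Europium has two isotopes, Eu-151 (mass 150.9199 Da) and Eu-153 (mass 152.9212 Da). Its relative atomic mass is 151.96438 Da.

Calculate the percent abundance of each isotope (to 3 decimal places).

With x = fraction of Eu-151 (so Eu-153 is 1 − x):
150.9199·x + 152.9212·(1 − x) = 151.96438
(150.9199 − 152.9212)·x = 151.96438 − 152.9212
x = -0.95682 / -2.0013 = 0.47810 → 47.810% Eu-151, 52.190% Eu-153.

Eu-151: 47.810%, Eu-153: 52.190%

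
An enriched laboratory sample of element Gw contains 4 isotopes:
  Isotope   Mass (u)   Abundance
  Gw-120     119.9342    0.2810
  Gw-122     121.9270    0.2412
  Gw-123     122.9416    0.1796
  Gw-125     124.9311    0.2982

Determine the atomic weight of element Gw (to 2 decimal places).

122.45 u

Weight each isotope mass by its fractional abundance: 0.2810 × 119.9342 + 0.2412 × 121.9270 + 0.1796 × 122.9416 + 0.2982 × 124.9311
= 33.70151 + 29.40879 + 22.08031 + 37.25445 = 122.44506 u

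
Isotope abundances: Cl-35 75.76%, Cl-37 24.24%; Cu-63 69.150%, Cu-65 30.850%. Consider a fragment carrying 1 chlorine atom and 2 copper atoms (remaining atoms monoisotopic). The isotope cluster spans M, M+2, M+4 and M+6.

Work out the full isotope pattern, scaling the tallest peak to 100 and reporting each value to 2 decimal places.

Chlorine pattern (n=1): 0.7576 : 0.2424
Copper pattern (n=2): 0.47817225 : 0.4266555 : 0.09517225
Convolve the two distributions (both contribute in 2-u steps):
  M: 0.7576×0.47817225 = 0.362263
  M+2: 0.7576×0.4266555 + 0.2424×0.47817225 = 0.439143
  M+4: 0.7576×0.09517225 + 0.2424×0.4266555 = 0.175524
  M+6: 0.2424×0.09517225 = 0.023070
Scale to base peak (0.439143) = 100: 82.49 : 100.00 : 39.97 : 5.25

82.49 : 100.00 : 39.97 : 5.25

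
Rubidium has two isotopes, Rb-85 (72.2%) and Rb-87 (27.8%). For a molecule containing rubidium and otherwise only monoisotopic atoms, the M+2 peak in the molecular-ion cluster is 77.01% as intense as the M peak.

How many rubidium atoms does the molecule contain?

2

With n Rb atoms, P(M+2)/P(M) = C(n,1)·p^(n−1)q / p^n = n·q/p = n · 0.278/0.722.
n = 0.7701 × 0.722/0.278 = 2.00 ≈ 2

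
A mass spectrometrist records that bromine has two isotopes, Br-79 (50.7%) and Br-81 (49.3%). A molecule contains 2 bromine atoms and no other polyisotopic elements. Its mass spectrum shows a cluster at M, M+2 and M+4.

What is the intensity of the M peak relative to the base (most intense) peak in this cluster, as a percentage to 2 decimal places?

(0.507 + 0.493)^2 gives M 0.2570, M+2 0.4999, M+4 0.2430; the largest is M+2.
P(M+2) = C(2,1) × 0.507^1 × 0.493^1 = 2 × 0.5070 × 0.4930 = 0.499902 (base)
P(M) = C(2,0) × 0.507^2 × 0.493^0 = 1 × 0.257049 × 1.0000 = 0.257049
Relative intensity = 0.257049 / 0.499902 × 100 = 51.42

51.42%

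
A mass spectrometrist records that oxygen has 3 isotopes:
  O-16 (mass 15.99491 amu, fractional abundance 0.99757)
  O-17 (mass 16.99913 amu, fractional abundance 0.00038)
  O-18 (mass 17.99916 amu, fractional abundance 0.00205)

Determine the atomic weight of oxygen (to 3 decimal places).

The abundance-weighted mean is 0.99757 × 15.99491 + 0.00038 × 16.99913 + 0.00205 × 17.99916
= 15.956042 + 0.006460 + 0.036898 = 15.999400 amu

15.999 amu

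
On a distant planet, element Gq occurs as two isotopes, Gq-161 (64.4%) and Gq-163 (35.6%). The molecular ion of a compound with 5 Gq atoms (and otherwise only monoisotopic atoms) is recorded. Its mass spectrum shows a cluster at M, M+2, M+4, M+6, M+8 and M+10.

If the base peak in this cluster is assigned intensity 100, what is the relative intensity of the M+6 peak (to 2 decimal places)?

55.28

(0.644 + 0.356)^5 gives M 0.1108, M+2 0.3062, M+4 0.3385, M+6 0.1871, M+8 0.0517, M+10 0.0057; the largest is M+4.
P(M+4) = C(5,2) × 0.644^3 × 0.356^2 = 10 × 0.26708998 × 0.126736 = 0.338499 (base)
P(M+6) = C(5,3) × 0.644^2 × 0.356^3 = 10 × 0.414736 × 0.04511802 = 0.187121
Relative intensity = 0.187121 / 0.338499 × 100 = 55.28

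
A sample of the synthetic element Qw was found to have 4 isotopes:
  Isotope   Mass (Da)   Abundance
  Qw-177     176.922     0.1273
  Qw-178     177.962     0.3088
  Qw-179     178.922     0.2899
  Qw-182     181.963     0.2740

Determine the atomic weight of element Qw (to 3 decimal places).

The abundance-weighted mean is 0.1273 × 176.922 + 0.3088 × 177.962 + 0.2899 × 178.922 + 0.2740 × 181.963
= 22.5222 + 54.9547 + 51.8695 + 49.8579 = 179.2043 Da

179.204 Da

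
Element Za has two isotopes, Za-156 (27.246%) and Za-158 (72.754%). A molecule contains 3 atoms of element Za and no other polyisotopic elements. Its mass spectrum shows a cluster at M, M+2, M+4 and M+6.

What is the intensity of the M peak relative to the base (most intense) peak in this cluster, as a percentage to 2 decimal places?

Term probabilities: M 0.0202, M+2 0.1620, M+4 0.4327, M+6 0.3851. Base peak = M+4.
P(M+4) = C(3,2) × 0.27246^1 × 0.72754^2 = 3 × 0.27246 × 0.52931445 = 0.432651 (base)
P(M) = C(3,0) × 0.27246^3 × 0.72754^0 = 1 × 0.02022592 × 1.0000 = 0.020226
Relative intensity = 0.020226 / 0.432651 × 100 = 4.67

4.67%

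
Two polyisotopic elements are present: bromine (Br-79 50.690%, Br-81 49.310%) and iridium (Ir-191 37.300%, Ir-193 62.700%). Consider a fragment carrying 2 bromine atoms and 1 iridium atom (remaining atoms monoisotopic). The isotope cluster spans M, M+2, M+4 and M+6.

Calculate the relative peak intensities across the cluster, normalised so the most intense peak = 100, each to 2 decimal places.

23.72 : 86.00 : 100.00 : 37.72

Bromine pattern (n=2): 0.25694761 : 0.49990478 : 0.24314761
Iridium pattern (n=1): 0.3730 : 0.6270
Convolve the two distributions (both contribute in 2-u steps):
  M: 0.25694761×0.3730 = 0.095841
  M+2: 0.25694761×0.6270 + 0.49990478×0.3730 = 0.347571
  M+4: 0.49990478×0.6270 + 0.24314761×0.3730 = 0.404134
  M+6: 0.24314761×0.6270 = 0.152454
Scale to base peak (0.404134) = 100: 23.72 : 86.00 : 100.00 : 37.72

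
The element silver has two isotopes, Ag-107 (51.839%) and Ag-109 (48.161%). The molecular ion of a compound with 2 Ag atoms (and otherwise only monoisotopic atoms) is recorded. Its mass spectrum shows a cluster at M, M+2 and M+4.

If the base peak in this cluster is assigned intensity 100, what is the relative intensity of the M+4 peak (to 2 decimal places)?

46.45

Binomial terms of (0.51839 + 0.48161)^2: M 0.2687, M+2 0.4993, M+4 0.2319 → M+2 is the base peak.
P(M+2) = C(2,1) × 0.51839^1 × 0.48161^1 = 2 × 0.51839 × 0.48161 = 0.499324 (base)
P(M+4) = C(2,2) × 0.51839^0 × 0.48161^2 = 1 × 1.0000 × 0.23194819 = 0.231948
Relative intensity = 0.231948 / 0.499324 × 100 = 46.45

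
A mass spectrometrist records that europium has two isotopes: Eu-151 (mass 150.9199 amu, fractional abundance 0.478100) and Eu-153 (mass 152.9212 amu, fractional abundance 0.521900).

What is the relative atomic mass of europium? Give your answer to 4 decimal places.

151.9644 amu

Weight each isotope mass by its fractional abundance: 0.478100 × 150.9199 + 0.521900 × 152.9212
= 72.15480 + 79.80957 = 151.96437 amu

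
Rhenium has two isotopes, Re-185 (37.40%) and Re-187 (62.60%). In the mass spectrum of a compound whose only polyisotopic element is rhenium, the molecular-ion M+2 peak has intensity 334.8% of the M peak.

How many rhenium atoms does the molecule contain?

2

For n independent Re atoms, I(M+2)/I(M) = n · (abundance Re-187) / (abundance Re-185) = n · 0.6260/0.3740.
n = 3.348 × 0.3740/0.6260 = 2.00 ≈ 2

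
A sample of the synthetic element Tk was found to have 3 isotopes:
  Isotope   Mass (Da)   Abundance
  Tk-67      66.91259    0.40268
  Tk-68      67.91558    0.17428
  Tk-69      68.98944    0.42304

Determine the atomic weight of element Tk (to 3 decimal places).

Weight each isotope mass by its fractional abundance: 0.40268 × 66.91259 + 0.17428 × 67.91558 + 0.42304 × 68.98944
= 26.944362 + 11.836327 + 29.185293 = 67.965982 Da

67.966 Da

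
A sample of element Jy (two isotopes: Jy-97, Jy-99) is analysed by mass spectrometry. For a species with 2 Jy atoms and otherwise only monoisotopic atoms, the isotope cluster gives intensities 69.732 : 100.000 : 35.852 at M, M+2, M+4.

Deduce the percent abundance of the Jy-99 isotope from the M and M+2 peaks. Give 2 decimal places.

41.76%

Write p for the Jy-97 fraction. I(M+2)/I(M) = [C(2,1)·p^1·(1−p)] / p^2 = 2·(1−p)/p = 100.000/69.732 = 1.4341
(1−p)/p = 1.4341/2 = 0.7170  ⇒  p = 1/(1 + 0.7170) = 0.5824
Jy-97: 58.24%, Jy-99: 41.76%.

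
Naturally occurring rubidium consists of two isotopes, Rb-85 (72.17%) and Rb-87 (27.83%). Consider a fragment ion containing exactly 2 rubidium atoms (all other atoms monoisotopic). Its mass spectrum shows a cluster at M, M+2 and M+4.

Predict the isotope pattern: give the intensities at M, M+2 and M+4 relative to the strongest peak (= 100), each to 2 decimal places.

100.00 : 77.12 : 14.87

Expanding (0.7217 + 0.2783)^2:
P(M) = 0.7217^2 = 0.520851
P(M+2) = 2 × 0.7217^1 × 0.2783^1 = 0.401698
P(M+4) = 0.2783^2 = 0.077451
The M peak is largest (0.520851); scaling to 100 gives 100.00 : 77.12 : 14.87.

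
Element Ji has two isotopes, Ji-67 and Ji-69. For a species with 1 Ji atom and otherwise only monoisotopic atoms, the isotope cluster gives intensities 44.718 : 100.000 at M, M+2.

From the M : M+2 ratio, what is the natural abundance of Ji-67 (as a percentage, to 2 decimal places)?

30.90%

Let p = fractional abundance of Ji-67. I(M+2)/I(M) = [C(1,1)·p^0·(1−p)] / p^1 = 1·(1−p)/p = 100.000/44.718 = 2.2362
(1−p)/p = 2.2362/1 = 2.2362  ⇒  p = 1/(1 + 2.2362) = 0.3090
Ji-67: 30.90%, Ji-69: 69.10%.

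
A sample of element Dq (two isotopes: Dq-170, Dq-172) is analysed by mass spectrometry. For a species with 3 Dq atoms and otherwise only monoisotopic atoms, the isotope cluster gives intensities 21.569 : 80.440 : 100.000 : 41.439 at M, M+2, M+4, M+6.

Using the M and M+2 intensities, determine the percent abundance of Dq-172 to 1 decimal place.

Let p = fractional abundance of Dq-170. I(M+2)/I(M) = [C(3,1)·p^2·(1−p)] / p^3 = 3·(1−p)/p = 80.440/21.569 = 3.7294
(1−p)/p = 3.7294/3 = 1.2431  ⇒  p = 1/(1 + 1.2431) = 0.4458
Dq-170: 44.6%, Dq-172: 55.4%.

55.4%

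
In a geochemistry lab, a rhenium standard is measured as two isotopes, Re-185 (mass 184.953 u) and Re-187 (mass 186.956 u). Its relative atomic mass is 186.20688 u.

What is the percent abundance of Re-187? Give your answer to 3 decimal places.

Let x be the fractional abundance of Re-185; then Re-187 has abundance 1 − x.
184.953·x + 186.956·(1 − x) = 186.20688
(184.953 − 186.956)·x = 186.20688 − 186.956
x = -0.74912 / -2.003 = 0.37400 → 37.400% Re-185, 62.600% Re-187.

62.600%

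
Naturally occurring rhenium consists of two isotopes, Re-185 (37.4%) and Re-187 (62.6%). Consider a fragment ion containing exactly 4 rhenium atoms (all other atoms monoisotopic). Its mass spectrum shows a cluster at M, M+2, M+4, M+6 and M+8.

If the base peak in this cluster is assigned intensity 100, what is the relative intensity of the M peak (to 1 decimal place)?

5.3

Binomial terms of (0.374 + 0.626)^4: M 0.0196, M+2 0.1310, M+4 0.3289, M+6 0.3670, M+8 0.1536 → M+6 is the base peak.
P(M+6) = C(4,3) × 0.374^1 × 0.626^3 = 4 × 0.3740 × 0.24531438 = 0.366990 (base)
P(M) = C(4,0) × 0.374^4 × 0.626^0 = 1 × 0.0195653 × 1.0000 = 0.019565
Relative intensity = 0.019565 / 0.366990 × 100 = 5.3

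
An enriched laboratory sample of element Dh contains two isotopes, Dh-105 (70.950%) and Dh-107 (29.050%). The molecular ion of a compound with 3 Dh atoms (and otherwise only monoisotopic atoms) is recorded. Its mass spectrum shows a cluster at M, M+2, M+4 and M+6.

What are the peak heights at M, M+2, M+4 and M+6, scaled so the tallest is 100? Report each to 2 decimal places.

The 3 Dh atoms are independent, so intensities follow the terms of (0.70950 + 0.29050)^3.
P(M) = 0.70950^3 = 0.357155
P(M+2) = 3 × 0.70950^2 × 0.29050^1 = 0.438705
P(M+4) = 3 × 0.70950^1 × 0.29050^2 = 0.179625
P(M+6) = 0.29050^3 = 0.024515
The M+2 peak is largest (0.438705); scaling to 100 gives 81.41 : 100.00 : 40.94 : 5.59.

81.41 : 100.00 : 40.94 : 5.59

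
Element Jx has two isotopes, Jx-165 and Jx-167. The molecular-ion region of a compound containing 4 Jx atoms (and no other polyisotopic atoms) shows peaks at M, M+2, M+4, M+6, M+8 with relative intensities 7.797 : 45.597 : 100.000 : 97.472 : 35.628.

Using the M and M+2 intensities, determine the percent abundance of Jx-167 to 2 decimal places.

Let p = fractional abundance of Jx-165. I(M+2)/I(M) = [C(4,1)·p^3·(1−p)] / p^4 = 4·(1−p)/p = 45.597/7.797 = 5.8480
(1−p)/p = 5.8480/4 = 1.4620  ⇒  p = 1/(1 + 1.4620) = 0.4062
Jx-165: 40.62%, Jx-167: 59.38%.

59.38%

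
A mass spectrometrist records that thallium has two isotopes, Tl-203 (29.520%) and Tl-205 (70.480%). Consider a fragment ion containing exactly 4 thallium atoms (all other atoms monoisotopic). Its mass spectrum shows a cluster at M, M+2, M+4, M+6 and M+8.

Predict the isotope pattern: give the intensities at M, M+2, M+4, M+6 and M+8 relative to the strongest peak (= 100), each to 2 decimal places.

The 4 Tl atoms are independent, so intensities follow the terms of (0.29520 + 0.70480)^4.
P(M) = 0.29520^4 = 0.007594
P(M+2) = 4 × 0.29520^3 × 0.70480^1 = 0.072523
P(M+4) = 6 × 0.29520^2 × 0.70480^2 = 0.259726
P(M+6) = 4 × 0.29520^1 × 0.70480^3 = 0.413403
P(M+8) = 0.70480^4 = 0.246754
The M+6 peak is largest (0.413403); scaling to 100 gives 1.84 : 17.54 : 62.83 : 100.00 : 59.69.

1.84 : 17.54 : 62.83 : 100.00 : 59.69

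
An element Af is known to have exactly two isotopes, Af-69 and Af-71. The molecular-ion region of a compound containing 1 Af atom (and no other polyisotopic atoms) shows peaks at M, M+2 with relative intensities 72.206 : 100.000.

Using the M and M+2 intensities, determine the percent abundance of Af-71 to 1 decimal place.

58.1%

Write p for the Af-69 fraction. I(M+2)/I(M) = [C(1,1)·p^0·(1−p)] / p^1 = 1·(1−p)/p = 100.000/72.206 = 1.3849
(1−p)/p = 1.3849/1 = 1.3849  ⇒  p = 1/(1 + 1.3849) = 0.4193
Af-69: 41.9%, Af-71: 58.1%.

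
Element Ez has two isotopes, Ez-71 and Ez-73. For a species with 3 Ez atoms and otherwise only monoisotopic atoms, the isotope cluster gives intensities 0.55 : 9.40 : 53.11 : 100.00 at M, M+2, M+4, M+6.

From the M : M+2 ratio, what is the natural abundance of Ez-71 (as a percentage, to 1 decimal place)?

14.9%

If p is the fraction of Ez that is Ez-71, then I(M+2)/I(M) = [C(3,1)·p^2·(1−p)] / p^3 = 3·(1−p)/p = 9.40/0.55 = 17.0909
(1−p)/p = 17.0909/3 = 5.6970  ⇒  p = 1/(1 + 5.6970) = 0.1493
Ez-71: 14.9%, Ez-73: 85.1%.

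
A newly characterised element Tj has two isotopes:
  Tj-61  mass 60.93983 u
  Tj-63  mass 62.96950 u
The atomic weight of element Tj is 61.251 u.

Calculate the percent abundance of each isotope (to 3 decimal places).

Tj-61: 84.669%, Tj-63: 15.331%

Writing the weighted mean with unknown fraction x of Tj-61:
60.93983·x + 62.96950·(1 − x) = 61.251
(60.93983 − 62.96950)·x = 61.251 − 62.96950
x = -1.71850 / -2.02967 = 0.84669 → 84.669% Tj-61, 15.331% Tj-63.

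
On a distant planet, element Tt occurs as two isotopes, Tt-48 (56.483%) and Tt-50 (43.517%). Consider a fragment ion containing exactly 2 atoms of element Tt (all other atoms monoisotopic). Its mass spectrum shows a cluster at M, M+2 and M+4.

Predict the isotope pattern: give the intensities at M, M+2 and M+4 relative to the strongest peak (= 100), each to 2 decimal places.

64.90 : 100.00 : 38.52

Expanding (0.56483 + 0.43517)^2:
P(M) = 0.56483^2 = 0.319033
P(M+2) = 2 × 0.56483^1 × 0.43517^1 = 0.491594
P(M+4) = 0.43517^2 = 0.189373
The M+2 peak is largest (0.491594); scaling to 100 gives 64.90 : 100.00 : 38.52.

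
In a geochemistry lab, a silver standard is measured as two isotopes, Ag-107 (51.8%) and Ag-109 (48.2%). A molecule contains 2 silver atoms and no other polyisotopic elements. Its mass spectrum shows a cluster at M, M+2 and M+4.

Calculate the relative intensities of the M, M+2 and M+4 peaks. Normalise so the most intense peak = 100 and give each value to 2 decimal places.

53.73 : 100.00 : 46.53

Expanding (0.518 + 0.482)^2:
P(M) = 0.518^2 = 0.268324
P(M+2) = 2 × 0.518^1 × 0.482^1 = 0.499352
P(M+4) = 0.482^2 = 0.232324
The M+2 peak is largest (0.499352); scaling to 100 gives 53.73 : 100.00 : 46.53.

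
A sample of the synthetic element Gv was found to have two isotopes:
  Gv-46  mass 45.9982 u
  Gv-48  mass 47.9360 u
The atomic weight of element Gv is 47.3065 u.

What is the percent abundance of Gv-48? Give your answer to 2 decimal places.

Writing the weighted mean with unknown fraction x of Gv-46:
45.9982·x + 47.9360·(1 − x) = 47.3065
(45.9982 − 47.9360)·x = 47.3065 − 47.9360
x = -0.6295 / -1.9378 = 0.32485 → 32.49% Gv-46, 67.51% Gv-48.

67.51%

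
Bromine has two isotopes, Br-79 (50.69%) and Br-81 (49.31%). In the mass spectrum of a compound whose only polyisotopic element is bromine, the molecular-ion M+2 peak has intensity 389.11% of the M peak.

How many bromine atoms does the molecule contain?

4

For n independent Br atoms, I(M+2)/I(M) = n · (abundance Br-81) / (abundance Br-79) = n · 0.4931/0.5069.
n = 3.8911 × 0.5069/0.4931 = 4.00 ≈ 4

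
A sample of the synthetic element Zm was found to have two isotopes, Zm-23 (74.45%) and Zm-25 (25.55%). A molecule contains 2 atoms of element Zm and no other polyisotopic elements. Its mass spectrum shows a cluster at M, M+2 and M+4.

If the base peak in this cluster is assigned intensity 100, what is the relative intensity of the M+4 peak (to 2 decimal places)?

Term probabilities: M 0.5543, M+2 0.3804, M+4 0.0653. Base peak = M.
P(M) = C(2,0) × 0.7445^2 × 0.2555^0 = 1 × 0.55428025 × 1.0000 = 0.554280 (base)
P(M+4) = C(2,2) × 0.7445^0 × 0.2555^2 = 1 × 1.0000 × 0.06528025 = 0.065280
Relative intensity = 0.065280 / 0.554280 × 100 = 11.78

11.78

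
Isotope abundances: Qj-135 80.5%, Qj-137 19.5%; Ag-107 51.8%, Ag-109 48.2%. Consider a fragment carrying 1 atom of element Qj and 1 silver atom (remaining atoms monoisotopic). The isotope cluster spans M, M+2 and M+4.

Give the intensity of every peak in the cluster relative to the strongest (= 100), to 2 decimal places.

Element Qj pattern (n=1): 0.8050 : 0.1950
Silver pattern (n=1): 0.5180 : 0.4820
Convolve the two distributions (both contribute in 2-u steps):
  M: 0.8050×0.5180 = 0.416990
  M+2: 0.8050×0.4820 + 0.1950×0.5180 = 0.489020
  M+4: 0.1950×0.4820 = 0.093990
Scale to base peak (0.489020) = 100: 85.27 : 100.00 : 19.22

85.27 : 100.00 : 19.22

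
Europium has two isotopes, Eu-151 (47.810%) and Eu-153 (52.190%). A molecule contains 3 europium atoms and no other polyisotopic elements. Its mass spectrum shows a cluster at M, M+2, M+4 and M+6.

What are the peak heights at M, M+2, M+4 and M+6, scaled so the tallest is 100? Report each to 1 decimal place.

28.0 : 91.6 : 100.0 : 36.4

Each Eu atom is independently Eu-151 (p = 0.47810) or Eu-153 (q = 0.52190); the cluster is the binomial expansion (p + q)^3.
P(M) = 0.47810^3 = 0.109284
P(M+2) = 3 × 0.47810^2 × 0.52190^1 = 0.357887
P(M+4) = 3 × 0.47810^1 × 0.52190^2 = 0.390674
P(M+6) = 0.52190^3 = 0.142155
The M+4 peak is largest (0.390674); scaling to 100 gives 28.0 : 91.6 : 100.0 : 36.4.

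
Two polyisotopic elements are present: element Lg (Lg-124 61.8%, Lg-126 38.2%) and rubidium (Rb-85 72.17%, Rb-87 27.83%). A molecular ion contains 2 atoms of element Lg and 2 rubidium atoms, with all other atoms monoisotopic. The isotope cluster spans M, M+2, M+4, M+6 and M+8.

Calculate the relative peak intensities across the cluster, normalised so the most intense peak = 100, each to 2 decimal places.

Element Lg pattern (n=2): 0.381924 : 0.472152 : 0.145924
Rubidium pattern (n=2): 0.52085089 : 0.40169822 : 0.07745089
Convolve the two distributions (both contribute in 2-u steps):
  M: 0.381924×0.52085089 = 0.198925
  M+2: 0.381924×0.40169822 + 0.472152×0.52085089 = 0.399339
  M+4: 0.381924×0.07745089 + 0.472152×0.40169822 + 0.145924×0.52085089 = 0.295248
  M+6: 0.472152×0.07745089 + 0.145924×0.40169822 = 0.095186
  M+8: 0.145924×0.07745089 = 0.011302
Scale to base peak (0.399339) = 100: 49.81 : 100.00 : 73.93 : 23.84 : 2.83

49.81 : 100.00 : 73.93 : 23.84 : 2.83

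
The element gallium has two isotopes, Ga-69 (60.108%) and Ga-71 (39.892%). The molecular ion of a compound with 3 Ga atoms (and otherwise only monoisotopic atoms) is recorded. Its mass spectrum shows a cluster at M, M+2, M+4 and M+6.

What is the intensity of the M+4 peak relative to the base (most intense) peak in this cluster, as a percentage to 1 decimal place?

(0.60108 + 0.39892)^3 gives M 0.2172, M+2 0.4324, M+4 0.2870, M+6 0.0635; the largest is M+2.
P(M+2) = C(3,1) × 0.60108^2 × 0.39892^1 = 3 × 0.36129717 × 0.39892 = 0.432386 (base)
P(M+4) = C(3,2) × 0.60108^1 × 0.39892^2 = 3 × 0.60108 × 0.15913717 = 0.286963
Relative intensity = 0.286963 / 0.432386 × 100 = 66.4

66.4%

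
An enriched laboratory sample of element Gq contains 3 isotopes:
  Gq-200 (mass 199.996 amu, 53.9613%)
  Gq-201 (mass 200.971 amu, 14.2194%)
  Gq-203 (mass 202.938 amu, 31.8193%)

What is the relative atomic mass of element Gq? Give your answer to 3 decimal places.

201.071 amu

Average mass = Σ (abundance × isotope mass) = 0.539613 × 199.996 + 0.142194 × 200.971 + 0.318193 × 202.938
= 107.9204 + 28.5769 + 64.5735 = 201.0708 amu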